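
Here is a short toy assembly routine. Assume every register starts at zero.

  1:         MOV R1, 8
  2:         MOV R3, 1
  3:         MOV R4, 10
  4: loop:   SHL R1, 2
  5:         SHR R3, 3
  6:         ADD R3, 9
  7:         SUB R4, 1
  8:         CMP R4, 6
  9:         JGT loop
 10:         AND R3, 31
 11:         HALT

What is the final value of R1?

2048

R1=8
R3=1
R4=10
R1=8<<2=32
R3=1>>3=0
R3=0+9=9
R4=10-1=9
CMP R4, 6  (cmp 9,6)
JGT loop: taken
R1=32<<2=128
R3=9>>3=1
R3=1+9=10
R4=9-1=8
CMP R4, 6  (cmp 8,6)
JGT loop: taken
R1=128<<2=512
R3=10>>3=1
R3=1+9=10
R4=8-1=7
CMP R4, 6  (cmp 7,6)
JGT loop: taken
R1=512<<2=2048
R3=10>>3=1
R3=1+9=10
R4=7-1=6
CMP R4, 6  (cmp 6,6)
JGT loop: not taken
R3=10&31=10
halt.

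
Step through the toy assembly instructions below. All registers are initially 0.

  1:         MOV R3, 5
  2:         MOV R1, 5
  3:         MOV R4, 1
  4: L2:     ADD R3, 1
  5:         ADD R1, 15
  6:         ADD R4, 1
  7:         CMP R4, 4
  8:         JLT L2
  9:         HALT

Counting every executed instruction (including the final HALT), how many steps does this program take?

19

R3=5
R1=5
R4=1
R3=5+1=6
R1=5+15=20
R4=1+1=2
CMP R4, 4  (cmp 2,4)
JLT L2: taken
R3=6+1=7
R1=20+15=35
R4=2+1=3
CMP R4, 4  (cmp 3,4)
JLT L2: taken
R3=7+1=8
R1=35+15=50
R4=3+1=4
CMP R4, 4  (cmp 4,4)
JLT L2: not taken
halt.
Total executed instructions: 19.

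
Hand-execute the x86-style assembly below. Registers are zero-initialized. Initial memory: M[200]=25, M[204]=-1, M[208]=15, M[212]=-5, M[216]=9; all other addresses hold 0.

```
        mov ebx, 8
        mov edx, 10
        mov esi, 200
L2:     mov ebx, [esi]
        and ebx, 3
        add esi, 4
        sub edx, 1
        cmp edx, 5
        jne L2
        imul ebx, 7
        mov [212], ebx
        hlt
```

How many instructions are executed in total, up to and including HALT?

ebx=8
edx=10
esi=200
ebx=M[200]=25
ebx=25&3=1
esi=200+4=204
edx=10-1=9
cmp edx, 5  (cmp 9,5)
jne L2: taken
ebx=M[204]=-1
ebx=(-1)&3=3
esi=204+4=208
edx=9-1=8
cmp edx, 5  (cmp 8,5)
jne L2: taken
ebx=M[208]=15
ebx=15&3=3
esi=208+4=212
edx=8-1=7
cmp edx, 5  (cmp 7,5)
jne L2: taken
ebx=M[212]=-5
ebx=(-5)&3=3
esi=212+4=216
edx=7-1=6
cmp edx, 5  (cmp 6,5)
jne L2: taken
ebx=M[216]=9
ebx=9&3=1
esi=216+4=220
edx=6-1=5
cmp edx, 5  (cmp 5,5)
jne L2: not taken
ebx=1*7=7
mov [212], ebx → M[212]=7
halt.
Total executed instructions: 36.

36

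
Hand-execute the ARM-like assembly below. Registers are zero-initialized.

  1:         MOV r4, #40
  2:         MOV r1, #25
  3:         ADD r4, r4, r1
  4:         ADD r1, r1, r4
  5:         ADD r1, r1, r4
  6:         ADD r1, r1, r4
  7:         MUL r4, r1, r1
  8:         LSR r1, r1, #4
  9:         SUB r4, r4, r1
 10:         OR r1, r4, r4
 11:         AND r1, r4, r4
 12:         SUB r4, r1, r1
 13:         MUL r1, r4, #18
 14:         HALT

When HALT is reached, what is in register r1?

0

r4=40
r1=25
r4=40+25=65
r1=25+65=90
r1=90+65=155
r1=155+65=220
r4=220*220=48400
r1=220>>4=13
r4=48400-13=48387
r1=48387|48387=48387
r1=48387&48387=48387
r4=48387-48387=0
r1=0*18=0
halt.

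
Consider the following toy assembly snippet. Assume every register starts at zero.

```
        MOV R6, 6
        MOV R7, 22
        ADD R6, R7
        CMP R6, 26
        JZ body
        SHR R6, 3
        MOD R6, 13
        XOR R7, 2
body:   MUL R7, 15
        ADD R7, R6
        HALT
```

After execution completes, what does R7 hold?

303

R6=6
R7=22
R6=6+22=28
CMP R6, 26  (cmp 28,26)
JZ body: not taken
R6=28>>3=3
R6=3%13=3
R7=22^2=20
R7=20*15=300
R7=300+3=303
halt.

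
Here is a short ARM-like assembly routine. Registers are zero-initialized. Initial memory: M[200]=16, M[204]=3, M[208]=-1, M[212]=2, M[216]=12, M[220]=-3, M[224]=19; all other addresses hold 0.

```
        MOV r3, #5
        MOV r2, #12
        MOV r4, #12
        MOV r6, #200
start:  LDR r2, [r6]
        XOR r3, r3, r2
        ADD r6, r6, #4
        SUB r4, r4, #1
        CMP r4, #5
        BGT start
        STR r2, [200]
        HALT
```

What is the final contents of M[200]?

19

r3=5
r2=12
r4=12
r6=200
r2=M[200]=16
r3=5^16=21
r6=200+4=204
r4=12-1=11
CMP r4, #5  (cmp 11,5)
BGT start: taken
r2=M[204]=3
r3=21^3=22
r6=204+4=208
r4=11-1=10
CMP r4, #5  (cmp 10,5)
BGT start: taken
r2=M[208]=-1
r3=22^(-1)=-23
r6=208+4=212
r4=10-1=9
CMP r4, #5  (cmp 9,5)
BGT start: taken
r2=M[212]=2
r3=(-23)^2=-21
r6=212+4=216
r4=9-1=8
CMP r4, #5  (cmp 8,5)
BGT start: taken
r2=M[216]=12
r3=(-21)^12=-25
r6=216+4=220
r4=8-1=7
CMP r4, #5  (cmp 7,5)
BGT start: taken
r2=M[220]=-3
r3=(-25)^(-3)=26
r6=220+4=224
r4=7-1=6
CMP r4, #5  (cmp 6,5)
BGT start: taken
r2=M[224]=19
r3=26^19=9
r6=224+4=228
r4=6-1=5
CMP r4, #5  (cmp 5,5)
BGT start: not taken
STR r2, [200] → M[200]=19
halt.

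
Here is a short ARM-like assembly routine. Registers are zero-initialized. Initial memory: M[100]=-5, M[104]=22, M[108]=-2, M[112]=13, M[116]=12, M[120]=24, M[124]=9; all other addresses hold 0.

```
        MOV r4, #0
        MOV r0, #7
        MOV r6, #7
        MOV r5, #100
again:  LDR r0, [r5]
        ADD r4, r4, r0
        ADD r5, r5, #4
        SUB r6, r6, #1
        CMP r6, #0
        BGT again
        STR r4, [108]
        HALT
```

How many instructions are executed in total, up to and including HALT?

48

r4=0
r0=7
r6=7
r5=100
r0=M[100]=-5
r4=0+(-5)=-5
r5=100+4=104
r6=7-1=6
CMP r6, #0  (cmp 6,0)
BGT again: taken
r0=M[104]=22
r4=(-5)+22=17
r5=104+4=108
r6=6-1=5
CMP r6, #0  (cmp 5,0)
BGT again: taken
r0=M[108]=-2
r4=17+(-2)=15
r5=108+4=112
r6=5-1=4
CMP r6, #0  (cmp 4,0)
BGT again: taken
r0=M[112]=13
r4=15+13=28
r5=112+4=116
r6=4-1=3
CMP r6, #0  (cmp 3,0)
BGT again: taken
r0=M[116]=12
r4=28+12=40
r5=116+4=120
r6=3-1=2
CMP r6, #0  (cmp 2,0)
BGT again: taken
r0=M[120]=24
r4=40+24=64
r5=120+4=124
r6=2-1=1
CMP r6, #0  (cmp 1,0)
BGT again: taken
r0=M[124]=9
r4=64+9=73
r5=124+4=128
r6=1-1=0
CMP r6, #0  (cmp 0,0)
BGT again: not taken
STR r4, [108] → M[108]=73
halt.
Total executed instructions: 48.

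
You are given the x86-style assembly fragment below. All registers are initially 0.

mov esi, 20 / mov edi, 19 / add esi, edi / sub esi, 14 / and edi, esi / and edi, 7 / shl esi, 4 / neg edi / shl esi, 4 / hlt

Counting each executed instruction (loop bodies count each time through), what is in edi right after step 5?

17

after mov esi, 20: esi=20
after mov edi, 19: edi=19
after add esi, edi: esi=20+19=39
after sub esi, 14: esi=39-14=25
after and edi, esi: edi=19&25=17
After step 5: edi = 17.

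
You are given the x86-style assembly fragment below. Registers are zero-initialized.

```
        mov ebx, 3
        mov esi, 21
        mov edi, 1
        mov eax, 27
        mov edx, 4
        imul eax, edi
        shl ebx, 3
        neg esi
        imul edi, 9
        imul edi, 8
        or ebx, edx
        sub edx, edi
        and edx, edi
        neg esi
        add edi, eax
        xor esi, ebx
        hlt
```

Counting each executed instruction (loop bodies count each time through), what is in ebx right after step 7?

24

mov ebx, 3 → ebx=3
mov esi, 21 → esi=21
mov edi, 1 → edi=1
mov eax, 27 → eax=27
mov edx, 4 → edx=4
imul eax, edi → eax=27*1=27
shl ebx, 3 → ebx=3<<3=24
After step 7: ebx = 24.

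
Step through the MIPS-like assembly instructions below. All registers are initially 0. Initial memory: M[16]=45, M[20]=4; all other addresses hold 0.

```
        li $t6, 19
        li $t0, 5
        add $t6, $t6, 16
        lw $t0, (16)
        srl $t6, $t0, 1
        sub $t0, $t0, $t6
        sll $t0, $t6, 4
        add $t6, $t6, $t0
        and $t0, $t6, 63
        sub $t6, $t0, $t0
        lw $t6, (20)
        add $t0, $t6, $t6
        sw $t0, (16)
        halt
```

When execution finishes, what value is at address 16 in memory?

li $t6, 19 → $t6=19
li $t0, 5 → $t0=5
add $t6, $t6, 16 → $t6=19+16=35
lw $t0, (16) → $t0=M[16]=45
srl $t6, $t0, 1 → $t6=45>>1=22
sub $t0, $t0, $t6 → $t0=45-22=23
sll $t0, $t6, 4 → $t0=22<<4=352
add $t6, $t6, $t0 → $t6=22+352=374
and $t0, $t6, 63 → $t0=374&63=54
sub $t6, $t0, $t0 → $t6=54-54=0
lw $t6, (20) → $t6=M[20]=4
add $t0, $t6, $t6 → $t0=4+4=8
sw $t0, (16) → M[16]=8
halt.

8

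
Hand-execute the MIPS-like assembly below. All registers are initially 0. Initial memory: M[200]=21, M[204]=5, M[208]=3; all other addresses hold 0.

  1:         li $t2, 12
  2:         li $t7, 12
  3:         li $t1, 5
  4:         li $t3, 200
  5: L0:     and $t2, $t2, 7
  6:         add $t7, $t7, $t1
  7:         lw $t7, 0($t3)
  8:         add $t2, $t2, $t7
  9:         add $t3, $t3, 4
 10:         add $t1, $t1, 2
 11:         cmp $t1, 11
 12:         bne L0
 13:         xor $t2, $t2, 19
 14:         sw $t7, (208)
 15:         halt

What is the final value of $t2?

26

li $t2, 12 → $t2=12
li $t7, 12 → $t7=12
li $t1, 5 → $t1=5
li $t3, 200 → $t3=200
and $t2, $t2, 7 → $t2=12&7=4
add $t7, $t7, $t1 → $t7=12+5=17
lw $t7, 0($t3) → $t7=M[200]=21
add $t2, $t2, $t7 → $t2=4+21=25
add $t3, $t3, 4 → $t3=200+4=204
add $t1, $t1, 2 → $t1=5+2=7
cmp $t1, 11  (cmp 7,11)
bne L0: taken
and $t2, $t2, 7 → $t2=25&7=1
add $t7, $t7, $t1 → $t7=21+7=28
lw $t7, 0($t3) → $t7=M[204]=5
add $t2, $t2, $t7 → $t2=1+5=6
add $t3, $t3, 4 → $t3=204+4=208
add $t1, $t1, 2 → $t1=7+2=9
cmp $t1, 11  (cmp 9,11)
bne L0: taken
and $t2, $t2, 7 → $t2=6&7=6
add $t7, $t7, $t1 → $t7=5+9=14
lw $t7, 0($t3) → $t7=M[208]=3
add $t2, $t2, $t7 → $t2=6+3=9
add $t3, $t3, 4 → $t3=208+4=212
add $t1, $t1, 2 → $t1=9+2=11
cmp $t1, 11  (cmp 11,11)
bne L0: not taken
xor $t2, $t2, 19 → $t2=9^19=26
sw $t7, (208) → M[208]=3
halt.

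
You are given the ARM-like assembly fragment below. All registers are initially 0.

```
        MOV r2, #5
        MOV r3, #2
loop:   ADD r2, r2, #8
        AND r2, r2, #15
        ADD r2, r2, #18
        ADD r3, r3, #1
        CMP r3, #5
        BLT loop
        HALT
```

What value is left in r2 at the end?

after MOV r2, #5: r2=5
after MOV r3, #2: r3=2
after ADD r2, r2, #8: r2=5+8=13
after AND r2, r2, #15: r2=13&15=13
after ADD r2, r2, #18: r2=13+18=31
after ADD r3, r3, #1: r3=2+1=3
CMP r3, #5  (cmp 3,5)
BLT loop: taken
after ADD r2, r2, #8: r2=31+8=39
after AND r2, r2, #15: r2=39&15=7
after ADD r2, r2, #18: r2=7+18=25
after ADD r3, r3, #1: r3=3+1=4
CMP r3, #5  (cmp 4,5)
BLT loop: taken
after ADD r2, r2, #8: r2=25+8=33
after AND r2, r2, #15: r2=33&15=1
after ADD r2, r2, #18: r2=1+18=19
after ADD r3, r3, #1: r3=4+1=5
CMP r3, #5  (cmp 5,5)
BLT loop: not taken
halt.

19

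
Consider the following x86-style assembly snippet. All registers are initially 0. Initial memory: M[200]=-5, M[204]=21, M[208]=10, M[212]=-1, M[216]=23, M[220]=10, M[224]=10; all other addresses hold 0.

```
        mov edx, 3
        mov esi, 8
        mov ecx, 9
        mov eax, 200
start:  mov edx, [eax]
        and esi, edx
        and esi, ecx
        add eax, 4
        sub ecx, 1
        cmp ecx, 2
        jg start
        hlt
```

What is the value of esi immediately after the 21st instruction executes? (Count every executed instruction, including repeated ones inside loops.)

0

mov edx, 3 → edx=3
mov esi, 8 → esi=8
mov ecx, 9 → ecx=9
mov eax, 200 → eax=200
mov edx, [eax] → edx=M[200]=-5
and esi, edx → esi=8&(-5)=8
and esi, ecx → esi=8&9=8
add eax, 4 → eax=200+4=204
sub ecx, 1 → ecx=9-1=8
cmp ecx, 2  (cmp 8,2)
jg start: taken
mov edx, [eax] → edx=M[204]=21
and esi, edx → esi=8&21=0
and esi, ecx → esi=0&8=0
add eax, 4 → eax=204+4=208
sub ecx, 1 → ecx=8-1=7
cmp ecx, 2  (cmp 7,2)
jg start: taken
mov edx, [eax] → edx=M[208]=10
and esi, edx → esi=0&10=0
and esi, ecx → esi=0&7=0
After step 21: esi = 0.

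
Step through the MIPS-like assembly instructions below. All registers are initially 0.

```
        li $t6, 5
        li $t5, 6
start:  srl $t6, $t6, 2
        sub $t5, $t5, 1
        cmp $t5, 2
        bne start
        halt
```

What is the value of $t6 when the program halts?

$t6=5
$t5=6
$t6=5>>2=1
$t5=6-1=5
cmp $t5, 2  (cmp 5,2)
bne start: taken
$t6=1>>2=0
$t5=5-1=4
cmp $t5, 2  (cmp 4,2)
bne start: taken
$t6=0>>2=0
$t5=4-1=3
cmp $t5, 2  (cmp 3,2)
bne start: taken
$t6=0>>2=0
$t5=3-1=2
cmp $t5, 2  (cmp 2,2)
bne start: not taken
halt.

0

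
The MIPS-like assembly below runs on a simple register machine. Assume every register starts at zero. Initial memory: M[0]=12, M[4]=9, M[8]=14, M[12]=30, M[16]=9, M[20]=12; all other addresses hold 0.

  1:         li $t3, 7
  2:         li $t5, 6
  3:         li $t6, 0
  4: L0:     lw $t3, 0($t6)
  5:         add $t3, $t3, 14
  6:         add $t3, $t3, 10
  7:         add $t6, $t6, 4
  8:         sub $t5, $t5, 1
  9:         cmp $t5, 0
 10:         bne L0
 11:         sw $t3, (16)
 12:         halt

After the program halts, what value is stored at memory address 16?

36

li $t3, 7 → $t3=7
li $t5, 6 → $t5=6
li $t6, 0 → $t6=0
lw $t3, 0($t6) → $t3=M[0]=12
add $t3, $t3, 14 → $t3=12+14=26
add $t3, $t3, 10 → $t3=26+10=36
add $t6, $t6, 4 → $t6=0+4=4
sub $t5, $t5, 1 → $t5=6-1=5
cmp $t5, 0  (cmp 5,0)
bne L0: taken
lw $t3, 0($t6) → $t3=M[4]=9
add $t3, $t3, 14 → $t3=9+14=23
add $t3, $t3, 10 → $t3=23+10=33
add $t6, $t6, 4 → $t6=4+4=8
sub $t5, $t5, 1 → $t5=5-1=4
cmp $t5, 0  (cmp 4,0)
bne L0: taken
lw $t3, 0($t6) → $t3=M[8]=14
add $t3, $t3, 14 → $t3=14+14=28
add $t3, $t3, 10 → $t3=28+10=38
add $t6, $t6, 4 → $t6=8+4=12
sub $t5, $t5, 1 → $t5=4-1=3
cmp $t5, 0  (cmp 3,0)
bne L0: taken
lw $t3, 0($t6) → $t3=M[12]=30
add $t3, $t3, 14 → $t3=30+14=44
add $t3, $t3, 10 → $t3=44+10=54
add $t6, $t6, 4 → $t6=12+4=16
sub $t5, $t5, 1 → $t5=3-1=2
cmp $t5, 0  (cmp 2,0)
bne L0: taken
lw $t3, 0($t6) → $t3=M[16]=9
add $t3, $t3, 14 → $t3=9+14=23
add $t3, $t3, 10 → $t3=23+10=33
add $t6, $t6, 4 → $t6=16+4=20
sub $t5, $t5, 1 → $t5=2-1=1
cmp $t5, 0  (cmp 1,0)
bne L0: taken
lw $t3, 0($t6) → $t3=M[20]=12
add $t3, $t3, 14 → $t3=12+14=26
add $t3, $t3, 10 → $t3=26+10=36
add $t6, $t6, 4 → $t6=20+4=24
sub $t5, $t5, 1 → $t5=1-1=0
cmp $t5, 0  (cmp 0,0)
bne L0: not taken
sw $t3, (16) → M[16]=36
halt.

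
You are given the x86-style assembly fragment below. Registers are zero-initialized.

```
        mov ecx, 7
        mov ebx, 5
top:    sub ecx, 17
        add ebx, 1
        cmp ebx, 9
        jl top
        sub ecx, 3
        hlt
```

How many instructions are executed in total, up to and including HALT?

20

ecx=7
ebx=5
ecx=7-17=-10
ebx=5+1=6
cmp ebx, 9  (cmp 6,9)
jl top: taken
ecx=(-10)-17=-27
ebx=6+1=7
cmp ebx, 9  (cmp 7,9)
jl top: taken
ecx=(-27)-17=-44
ebx=7+1=8
cmp ebx, 9  (cmp 8,9)
jl top: taken
ecx=(-44)-17=-61
ebx=8+1=9
cmp ebx, 9  (cmp 9,9)
jl top: not taken
ecx=(-61)-3=-64
halt.
Total executed instructions: 20.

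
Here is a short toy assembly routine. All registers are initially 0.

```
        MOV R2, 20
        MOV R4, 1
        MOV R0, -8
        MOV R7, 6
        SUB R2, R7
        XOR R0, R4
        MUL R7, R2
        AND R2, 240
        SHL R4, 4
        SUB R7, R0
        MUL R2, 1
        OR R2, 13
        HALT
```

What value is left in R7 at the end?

R2=20
R4=1
R0=-8
R7=6
R2=20-6=14
R0=(-8)^1=-7
R7=6*14=84
R2=14&240=0
R4=1<<4=16
R7=84-(-7)=91
R2=0*1=0
R2=0|13=13
halt.

91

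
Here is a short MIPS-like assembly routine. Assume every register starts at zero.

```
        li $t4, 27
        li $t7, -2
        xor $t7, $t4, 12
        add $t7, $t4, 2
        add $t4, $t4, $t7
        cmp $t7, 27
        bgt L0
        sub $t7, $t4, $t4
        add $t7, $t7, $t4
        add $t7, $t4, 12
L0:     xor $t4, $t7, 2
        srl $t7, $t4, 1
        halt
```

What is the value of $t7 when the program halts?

15

li $t4, 27 → $t4=27
li $t7, -2 → $t7=-2
xor $t7, $t4, 12 → $t7=27^12=23
add $t7, $t4, 2 → $t7=27+2=29
add $t4, $t4, $t7 → $t4=27+29=56
cmp $t7, 27  (cmp 29,27)
bgt L0: taken
xor $t4, $t7, 2 → $t4=29^2=31
srl $t7, $t4, 1 → $t7=31>>1=15
halt.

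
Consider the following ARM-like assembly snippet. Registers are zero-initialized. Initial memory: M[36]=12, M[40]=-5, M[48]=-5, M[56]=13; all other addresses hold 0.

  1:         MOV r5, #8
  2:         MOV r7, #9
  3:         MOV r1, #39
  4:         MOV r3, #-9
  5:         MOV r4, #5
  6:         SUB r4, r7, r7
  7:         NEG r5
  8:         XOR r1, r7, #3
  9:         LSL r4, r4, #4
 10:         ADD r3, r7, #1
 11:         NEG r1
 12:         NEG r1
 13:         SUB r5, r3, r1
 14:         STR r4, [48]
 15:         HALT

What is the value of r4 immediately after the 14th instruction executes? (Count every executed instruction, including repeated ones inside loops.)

0

MOV r5, #8 → r5=8
MOV r7, #9 → r7=9
MOV r1, #39 → r1=39
MOV r3, #-9 → r3=-9
MOV r4, #5 → r4=5
SUB r4, r7, r7 → r4=9-9=0
NEG r5 → r5=-(8)=-8
XOR r1, r7, #3 → r1=9^3=10
LSL r4, r4, #4 → r4=0<<4=0
ADD r3, r7, #1 → r3=9+1=10
NEG r1 → r1=-(10)=-10
NEG r1 → r1=-(-10)=10
SUB r5, r3, r1 → r5=10-10=0
STR r4, [48] → M[48]=0
After step 14: r4 = 0.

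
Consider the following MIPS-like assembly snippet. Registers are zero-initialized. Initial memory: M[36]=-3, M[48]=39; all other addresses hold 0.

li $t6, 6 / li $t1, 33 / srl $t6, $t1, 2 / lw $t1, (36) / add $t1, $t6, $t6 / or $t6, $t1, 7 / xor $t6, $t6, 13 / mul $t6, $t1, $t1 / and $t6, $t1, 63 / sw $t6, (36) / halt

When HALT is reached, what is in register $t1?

$t6=6
$t1=33
$t6=33>>2=8
$t1=M[36]=-3
$t1=8+8=16
$t6=16|7=23
$t6=23^13=26
$t6=16*16=256
$t6=16&63=16
sw $t6, (36) → M[36]=16
halt.

16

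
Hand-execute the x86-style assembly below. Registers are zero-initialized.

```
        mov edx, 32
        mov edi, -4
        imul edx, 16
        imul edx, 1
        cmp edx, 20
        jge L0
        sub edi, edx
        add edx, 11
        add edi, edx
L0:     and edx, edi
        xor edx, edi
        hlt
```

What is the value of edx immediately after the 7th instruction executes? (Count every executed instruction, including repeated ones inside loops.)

512

after mov edx, 32: edx=32
after mov edi, -4: edi=-4
after imul edx, 16: edx=32*16=512
after imul edx, 1: edx=512*1=512
cmp edx, 20  (cmp 512,20)
jge L0: taken
after and edx, edi: edx=512&(-4)=512
After step 7: edx = 512.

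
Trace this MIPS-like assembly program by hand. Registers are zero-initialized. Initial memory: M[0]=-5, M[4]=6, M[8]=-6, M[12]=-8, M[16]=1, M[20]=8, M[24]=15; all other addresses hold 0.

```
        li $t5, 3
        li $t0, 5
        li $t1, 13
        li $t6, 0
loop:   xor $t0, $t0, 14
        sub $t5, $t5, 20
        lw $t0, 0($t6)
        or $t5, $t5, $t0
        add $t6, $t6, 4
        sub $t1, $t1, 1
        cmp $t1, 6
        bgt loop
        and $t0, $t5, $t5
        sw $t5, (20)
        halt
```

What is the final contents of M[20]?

-49

$t5=3
$t0=5
$t1=13
$t6=0
$t0=5^14=11
$t5=3-20=-17
$t0=M[0]=-5
$t5=(-17)|(-5)=-1
$t6=0+4=4
$t1=13-1=12
cmp $t1, 6  (cmp 12,6)
bgt loop: taken
$t0=(-5)^14=-11
$t5=(-1)-20=-21
$t0=M[4]=6
$t5=(-21)|6=-17
$t6=4+4=8
$t1=12-1=11
cmp $t1, 6  (cmp 11,6)
bgt loop: taken
$t0=6^14=8
$t5=(-17)-20=-37
$t0=M[8]=-6
$t5=(-37)|(-6)=-5
$t6=8+4=12
$t1=11-1=10
cmp $t1, 6  (cmp 10,6)
bgt loop: taken
$t0=(-6)^14=-12
$t5=(-5)-20=-25
$t0=M[12]=-8
$t5=(-25)|(-8)=-1
$t6=12+4=16
$t1=10-1=9
cmp $t1, 6  (cmp 9,6)
bgt loop: taken
$t0=(-8)^14=-10
$t5=(-1)-20=-21
$t0=M[16]=1
$t5=(-21)|1=-21
$t6=16+4=20
$t1=9-1=8
cmp $t1, 6  (cmp 8,6)
bgt loop: taken
$t0=1^14=15
$t5=(-21)-20=-41
$t0=M[20]=8
$t5=(-41)|8=-33
$t6=20+4=24
$t1=8-1=7
cmp $t1, 6  (cmp 7,6)
bgt loop: taken
$t0=8^14=6
$t5=(-33)-20=-53
$t0=M[24]=15
$t5=(-53)|15=-49
$t6=24+4=28
$t1=7-1=6
cmp $t1, 6  (cmp 6,6)
bgt loop: not taken
$t0=(-49)&(-49)=-49
sw $t5, (20) → M[20]=-49
halt.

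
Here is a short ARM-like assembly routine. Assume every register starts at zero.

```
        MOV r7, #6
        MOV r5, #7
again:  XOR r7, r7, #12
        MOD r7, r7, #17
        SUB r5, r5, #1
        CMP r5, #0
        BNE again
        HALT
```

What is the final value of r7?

r7=6
r5=7
r7=6^12=10
r7=10%17=10
r5=7-1=6
CMP r5, #0  (cmp 6,0)
BNE again: taken
r7=10^12=6
r7=6%17=6
r5=6-1=5
CMP r5, #0  (cmp 5,0)
BNE again: taken
r7=6^12=10
r7=10%17=10
r5=5-1=4
CMP r5, #0  (cmp 4,0)
BNE again: taken
r7=10^12=6
r7=6%17=6
r5=4-1=3
CMP r5, #0  (cmp 3,0)
BNE again: taken
r7=6^12=10
r7=10%17=10
r5=3-1=2
CMP r5, #0  (cmp 2,0)
BNE again: taken
r7=10^12=6
r7=6%17=6
r5=2-1=1
CMP r5, #0  (cmp 1,0)
BNE again: taken
r7=6^12=10
r7=10%17=10
r5=1-1=0
CMP r5, #0  (cmp 0,0)
BNE again: not taken
halt.

10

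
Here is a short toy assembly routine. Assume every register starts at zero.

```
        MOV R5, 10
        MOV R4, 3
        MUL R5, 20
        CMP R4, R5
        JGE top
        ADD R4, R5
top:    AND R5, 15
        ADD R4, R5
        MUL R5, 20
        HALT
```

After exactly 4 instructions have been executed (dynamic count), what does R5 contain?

200

after MOV R5, 10: R5=10
after MOV R4, 3: R4=3
after MUL R5, 20: R5=10*20=200
CMP R4, R5  (cmp 3,200)
After step 4: R5 = 200.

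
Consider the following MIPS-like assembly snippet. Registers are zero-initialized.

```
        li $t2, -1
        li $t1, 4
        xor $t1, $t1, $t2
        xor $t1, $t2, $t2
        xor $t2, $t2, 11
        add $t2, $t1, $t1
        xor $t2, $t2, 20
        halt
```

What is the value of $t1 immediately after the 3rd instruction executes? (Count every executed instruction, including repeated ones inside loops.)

-5

$t2=-1
$t1=4
$t1=4^(-1)=-5
After step 3: $t1 = -5.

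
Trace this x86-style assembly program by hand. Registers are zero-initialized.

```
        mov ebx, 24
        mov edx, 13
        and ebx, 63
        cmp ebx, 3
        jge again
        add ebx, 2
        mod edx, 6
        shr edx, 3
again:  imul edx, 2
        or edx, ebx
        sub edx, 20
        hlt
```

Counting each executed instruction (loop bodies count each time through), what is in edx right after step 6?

26

after mov ebx, 24: ebx=24
after mov edx, 13: edx=13
after and ebx, 63: ebx=24&63=24
cmp ebx, 3  (cmp 24,3)
jge again: taken
after imul edx, 2: edx=13*2=26
After step 6: edx = 26.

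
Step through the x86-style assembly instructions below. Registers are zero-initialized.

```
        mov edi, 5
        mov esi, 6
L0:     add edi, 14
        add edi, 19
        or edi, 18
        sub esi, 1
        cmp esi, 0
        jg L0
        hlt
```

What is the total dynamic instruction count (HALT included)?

39

edi=5
esi=6
edi=5+14=19
edi=19+19=38
edi=38|18=54
esi=6-1=5
cmp esi, 0  (cmp 5,0)
jg L0: taken
edi=54+14=68
edi=68+19=87
edi=87|18=87
esi=5-1=4
cmp esi, 0  (cmp 4,0)
jg L0: taken
edi=87+14=101
edi=101+19=120
edi=120|18=122
esi=4-1=3
cmp esi, 0  (cmp 3,0)
jg L0: taken
edi=122+14=136
edi=136+19=155
edi=155|18=155
esi=3-1=2
cmp esi, 0  (cmp 2,0)
jg L0: taken
edi=155+14=169
edi=169+19=188
edi=188|18=190
esi=2-1=1
cmp esi, 0  (cmp 1,0)
jg L0: taken
edi=190+14=204
edi=204+19=223
edi=223|18=223
esi=1-1=0
cmp esi, 0  (cmp 0,0)
jg L0: not taken
halt.
Total executed instructions: 39.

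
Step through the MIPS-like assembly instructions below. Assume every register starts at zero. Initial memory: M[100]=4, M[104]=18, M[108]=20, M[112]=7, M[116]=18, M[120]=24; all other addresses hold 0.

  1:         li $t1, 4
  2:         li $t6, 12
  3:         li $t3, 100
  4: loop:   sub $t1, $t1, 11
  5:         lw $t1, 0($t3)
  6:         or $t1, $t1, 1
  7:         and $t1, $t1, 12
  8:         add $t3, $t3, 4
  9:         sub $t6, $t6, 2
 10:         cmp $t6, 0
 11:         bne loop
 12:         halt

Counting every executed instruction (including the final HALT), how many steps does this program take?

li $t1, 4 → $t1=4
li $t6, 12 → $t6=12
li $t3, 100 → $t3=100
sub $t1, $t1, 11 → $t1=4-11=-7
lw $t1, 0($t3) → $t1=M[100]=4
or $t1, $t1, 1 → $t1=4|1=5
and $t1, $t1, 12 → $t1=5&12=4
add $t3, $t3, 4 → $t3=100+4=104
sub $t6, $t6, 2 → $t6=12-2=10
cmp $t6, 0  (cmp 10,0)
bne loop: taken
sub $t1, $t1, 11 → $t1=4-11=-7
lw $t1, 0($t3) → $t1=M[104]=18
or $t1, $t1, 1 → $t1=18|1=19
and $t1, $t1, 12 → $t1=19&12=0
add $t3, $t3, 4 → $t3=104+4=108
sub $t6, $t6, 2 → $t6=10-2=8
cmp $t6, 0  (cmp 8,0)
bne loop: taken
sub $t1, $t1, 11 → $t1=0-11=-11
lw $t1, 0($t3) → $t1=M[108]=20
or $t1, $t1, 1 → $t1=20|1=21
and $t1, $t1, 12 → $t1=21&12=4
add $t3, $t3, 4 → $t3=108+4=112
sub $t6, $t6, 2 → $t6=8-2=6
cmp $t6, 0  (cmp 6,0)
bne loop: taken
sub $t1, $t1, 11 → $t1=4-11=-7
lw $t1, 0($t3) → $t1=M[112]=7
or $t1, $t1, 1 → $t1=7|1=7
and $t1, $t1, 12 → $t1=7&12=4
add $t3, $t3, 4 → $t3=112+4=116
sub $t6, $t6, 2 → $t6=6-2=4
cmp $t6, 0  (cmp 4,0)
bne loop: taken
sub $t1, $t1, 11 → $t1=4-11=-7
lw $t1, 0($t3) → $t1=M[116]=18
or $t1, $t1, 1 → $t1=18|1=19
and $t1, $t1, 12 → $t1=19&12=0
add $t3, $t3, 4 → $t3=116+4=120
sub $t6, $t6, 2 → $t6=4-2=2
cmp $t6, 0  (cmp 2,0)
bne loop: taken
sub $t1, $t1, 11 → $t1=0-11=-11
lw $t1, 0($t3) → $t1=M[120]=24
or $t1, $t1, 1 → $t1=24|1=25
and $t1, $t1, 12 → $t1=25&12=8
add $t3, $t3, 4 → $t3=120+4=124
sub $t6, $t6, 2 → $t6=2-2=0
cmp $t6, 0  (cmp 0,0)
bne loop: not taken
halt.
Total executed instructions: 52.

52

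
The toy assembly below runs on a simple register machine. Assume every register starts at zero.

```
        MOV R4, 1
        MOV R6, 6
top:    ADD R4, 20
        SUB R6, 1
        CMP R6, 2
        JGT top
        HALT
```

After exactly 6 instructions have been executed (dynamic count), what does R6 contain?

5

R4=1
R6=6
R4=1+20=21
R6=6-1=5
CMP R6, 2  (cmp 5,2)
JGT top: taken
After step 6: R6 = 5.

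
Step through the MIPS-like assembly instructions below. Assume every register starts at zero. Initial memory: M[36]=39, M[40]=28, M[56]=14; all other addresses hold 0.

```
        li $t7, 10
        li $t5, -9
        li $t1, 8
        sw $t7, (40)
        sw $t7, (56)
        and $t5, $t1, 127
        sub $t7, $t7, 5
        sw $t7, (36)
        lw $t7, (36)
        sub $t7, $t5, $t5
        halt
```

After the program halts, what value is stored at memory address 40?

10

after li $t7, 10: $t7=10
after li $t5, -9: $t5=-9
after li $t1, 8: $t1=8
sw $t7, (40) → M[40]=10
sw $t7, (56) → M[56]=10
after and $t5, $t1, 127: $t5=8&127=8
after sub $t7, $t7, 5: $t7=10-5=5
sw $t7, (36) → M[36]=5
after lw $t7, (36): $t7=M[36]=5
after sub $t7, $t5, $t5: $t7=8-8=0
halt.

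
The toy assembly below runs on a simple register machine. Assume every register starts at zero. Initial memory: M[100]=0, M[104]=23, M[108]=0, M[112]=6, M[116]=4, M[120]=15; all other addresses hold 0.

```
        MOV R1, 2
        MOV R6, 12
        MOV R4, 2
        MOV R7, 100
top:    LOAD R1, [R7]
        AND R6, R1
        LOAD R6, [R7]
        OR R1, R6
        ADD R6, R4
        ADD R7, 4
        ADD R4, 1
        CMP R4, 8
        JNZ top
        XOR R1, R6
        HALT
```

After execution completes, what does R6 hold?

MOV R1, 2 → R1=2
MOV R6, 12 → R6=12
MOV R4, 2 → R4=2
MOV R7, 100 → R7=100
LOAD R1, [R7] → R1=M[100]=0
AND R6, R1 → R6=12&0=0
LOAD R6, [R7] → R6=M[100]=0
OR R1, R6 → R1=0|0=0
ADD R6, R4 → R6=0+2=2
ADD R7, 4 → R7=100+4=104
ADD R4, 1 → R4=2+1=3
CMP R4, 8  (cmp 3,8)
JNZ top: taken
LOAD R1, [R7] → R1=M[104]=23
AND R6, R1 → R6=2&23=2
LOAD R6, [R7] → R6=M[104]=23
OR R1, R6 → R1=23|23=23
ADD R6, R4 → R6=23+3=26
ADD R7, 4 → R7=104+4=108
ADD R4, 1 → R4=3+1=4
CMP R4, 8  (cmp 4,8)
JNZ top: taken
LOAD R1, [R7] → R1=M[108]=0
AND R6, R1 → R6=26&0=0
LOAD R6, [R7] → R6=M[108]=0
OR R1, R6 → R1=0|0=0
ADD R6, R4 → R6=0+4=4
ADD R7, 4 → R7=108+4=112
ADD R4, 1 → R4=4+1=5
CMP R4, 8  (cmp 5,8)
JNZ top: taken
LOAD R1, [R7] → R1=M[112]=6
AND R6, R1 → R6=4&6=4
LOAD R6, [R7] → R6=M[112]=6
OR R1, R6 → R1=6|6=6
ADD R6, R4 → R6=6+5=11
ADD R7, 4 → R7=112+4=116
ADD R4, 1 → R4=5+1=6
CMP R4, 8  (cmp 6,8)
JNZ top: taken
LOAD R1, [R7] → R1=M[116]=4
AND R6, R1 → R6=11&4=0
LOAD R6, [R7] → R6=M[116]=4
OR R1, R6 → R1=4|4=4
ADD R6, R4 → R6=4+6=10
ADD R7, 4 → R7=116+4=120
ADD R4, 1 → R4=6+1=7
CMP R4, 8  (cmp 7,8)
JNZ top: taken
LOAD R1, [R7] → R1=M[120]=15
AND R6, R1 → R6=10&15=10
LOAD R6, [R7] → R6=M[120]=15
OR R1, R6 → R1=15|15=15
ADD R6, R4 → R6=15+7=22
ADD R7, 4 → R7=120+4=124
ADD R4, 1 → R4=7+1=8
CMP R4, 8  (cmp 8,8)
JNZ top: not taken
XOR R1, R6 → R1=15^22=25
halt.

22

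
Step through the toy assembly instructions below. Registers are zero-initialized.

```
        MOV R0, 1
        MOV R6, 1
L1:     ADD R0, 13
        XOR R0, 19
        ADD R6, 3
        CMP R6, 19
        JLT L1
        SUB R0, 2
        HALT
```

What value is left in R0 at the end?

103

after MOV R0, 1: R0=1
after MOV R6, 1: R6=1
after ADD R0, 13: R0=1+13=14
after XOR R0, 19: R0=14^19=29
after ADD R6, 3: R6=1+3=4
CMP R6, 19  (cmp 4,19)
JLT L1: taken
after ADD R0, 13: R0=29+13=42
after XOR R0, 19: R0=42^19=57
after ADD R6, 3: R6=4+3=7
CMP R6, 19  (cmp 7,19)
JLT L1: taken
after ADD R0, 13: R0=57+13=70
after XOR R0, 19: R0=70^19=85
after ADD R6, 3: R6=7+3=10
CMP R6, 19  (cmp 10,19)
JLT L1: taken
after ADD R0, 13: R0=85+13=98
after XOR R0, 19: R0=98^19=113
after ADD R6, 3: R6=10+3=13
CMP R6, 19  (cmp 13,19)
JLT L1: taken
after ADD R0, 13: R0=113+13=126
after XOR R0, 19: R0=126^19=109
after ADD R6, 3: R6=13+3=16
CMP R6, 19  (cmp 16,19)
JLT L1: taken
after ADD R0, 13: R0=109+13=122
after XOR R0, 19: R0=122^19=105
after ADD R6, 3: R6=16+3=19
CMP R6, 19  (cmp 19,19)
JLT L1: not taken
after SUB R0, 2: R0=105-2=103
halt.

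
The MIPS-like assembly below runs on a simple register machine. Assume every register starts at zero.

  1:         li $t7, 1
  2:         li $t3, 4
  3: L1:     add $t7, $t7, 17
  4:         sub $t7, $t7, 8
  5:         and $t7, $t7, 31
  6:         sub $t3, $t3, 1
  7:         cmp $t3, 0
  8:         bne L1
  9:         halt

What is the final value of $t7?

5

li $t7, 1 → $t7=1
li $t3, 4 → $t3=4
add $t7, $t7, 17 → $t7=1+17=18
sub $t7, $t7, 8 → $t7=18-8=10
and $t7, $t7, 31 → $t7=10&31=10
sub $t3, $t3, 1 → $t3=4-1=3
cmp $t3, 0  (cmp 3,0)
bne L1: taken
add $t7, $t7, 17 → $t7=10+17=27
sub $t7, $t7, 8 → $t7=27-8=19
and $t7, $t7, 31 → $t7=19&31=19
sub $t3, $t3, 1 → $t3=3-1=2
cmp $t3, 0  (cmp 2,0)
bne L1: taken
add $t7, $t7, 17 → $t7=19+17=36
sub $t7, $t7, 8 → $t7=36-8=28
and $t7, $t7, 31 → $t7=28&31=28
sub $t3, $t3, 1 → $t3=2-1=1
cmp $t3, 0  (cmp 1,0)
bne L1: taken
add $t7, $t7, 17 → $t7=28+17=45
sub $t7, $t7, 8 → $t7=45-8=37
and $t7, $t7, 31 → $t7=37&31=5
sub $t3, $t3, 1 → $t3=1-1=0
cmp $t3, 0  (cmp 0,0)
bne L1: not taken
halt.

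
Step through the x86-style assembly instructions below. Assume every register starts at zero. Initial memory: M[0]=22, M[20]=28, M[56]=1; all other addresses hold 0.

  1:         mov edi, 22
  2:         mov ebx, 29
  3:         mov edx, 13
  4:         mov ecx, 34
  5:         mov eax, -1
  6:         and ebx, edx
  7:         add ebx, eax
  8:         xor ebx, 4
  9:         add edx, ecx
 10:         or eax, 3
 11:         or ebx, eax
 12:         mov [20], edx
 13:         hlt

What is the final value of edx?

47

after mov edi, 22: edi=22
after mov ebx, 29: ebx=29
after mov edx, 13: edx=13
after mov ecx, 34: ecx=34
after mov eax, -1: eax=-1
after and ebx, edx: ebx=29&13=13
after add ebx, eax: ebx=13+(-1)=12
after xor ebx, 4: ebx=12^4=8
after add edx, ecx: edx=13+34=47
after or eax, 3: eax=(-1)|3=-1
after or ebx, eax: ebx=8|(-1)=-1
mov [20], edx → M[20]=47
halt.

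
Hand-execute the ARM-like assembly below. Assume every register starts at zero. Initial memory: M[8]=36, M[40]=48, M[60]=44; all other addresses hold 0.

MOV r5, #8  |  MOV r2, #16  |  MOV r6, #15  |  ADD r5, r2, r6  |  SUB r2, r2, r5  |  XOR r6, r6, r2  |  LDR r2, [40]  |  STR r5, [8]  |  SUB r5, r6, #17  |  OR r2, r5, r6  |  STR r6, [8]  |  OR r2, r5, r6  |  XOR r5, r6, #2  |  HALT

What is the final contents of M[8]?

MOV r5, #8 → r5=8
MOV r2, #16 → r2=16
MOV r6, #15 → r6=15
ADD r5, r2, r6 → r5=16+15=31
SUB r2, r2, r5 → r2=16-31=-15
XOR r6, r6, r2 → r6=15^(-15)=-2
LDR r2, [40] → r2=M[40]=48
STR r5, [8] → M[8]=31
SUB r5, r6, #17 → r5=(-2)-17=-19
OR r2, r5, r6 → r2=(-19)|(-2)=-1
STR r6, [8] → M[8]=-2
OR r2, r5, r6 → r2=(-19)|(-2)=-1
XOR r5, r6, #2 → r5=(-2)^2=-4
halt.

-2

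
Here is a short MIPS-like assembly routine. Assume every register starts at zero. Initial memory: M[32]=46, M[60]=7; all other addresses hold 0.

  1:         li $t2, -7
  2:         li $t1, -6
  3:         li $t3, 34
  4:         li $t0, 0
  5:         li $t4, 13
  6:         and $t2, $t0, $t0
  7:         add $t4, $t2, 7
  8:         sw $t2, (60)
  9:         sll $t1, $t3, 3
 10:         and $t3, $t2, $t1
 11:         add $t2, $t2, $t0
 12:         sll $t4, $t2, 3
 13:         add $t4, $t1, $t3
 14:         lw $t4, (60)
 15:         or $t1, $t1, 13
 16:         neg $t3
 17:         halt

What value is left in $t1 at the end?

285

$t2=-7
$t1=-6
$t3=34
$t0=0
$t4=13
$t2=0&0=0
$t4=0+7=7
sw $t2, (60) → M[60]=0
$t1=34<<3=272
$t3=0&272=0
$t2=0+0=0
$t4=0<<3=0
$t4=272+0=272
$t4=M[60]=0
$t1=272|13=285
$t3=-(0)=0
halt.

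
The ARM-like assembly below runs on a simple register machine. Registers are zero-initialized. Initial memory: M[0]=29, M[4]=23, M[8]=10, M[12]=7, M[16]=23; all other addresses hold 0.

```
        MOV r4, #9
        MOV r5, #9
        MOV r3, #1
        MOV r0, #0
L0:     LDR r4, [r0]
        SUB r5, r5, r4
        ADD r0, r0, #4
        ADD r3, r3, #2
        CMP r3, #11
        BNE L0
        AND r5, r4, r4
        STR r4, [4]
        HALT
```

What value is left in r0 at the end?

after MOV r4, #9: r4=9
after MOV r5, #9: r5=9
after MOV r3, #1: r3=1
after MOV r0, #0: r0=0
after LDR r4, [r0]: r4=M[0]=29
after SUB r5, r5, r4: r5=9-29=-20
after ADD r0, r0, #4: r0=0+4=4
after ADD r3, r3, #2: r3=1+2=3
CMP r3, #11  (cmp 3,11)
BNE L0: taken
after LDR r4, [r0]: r4=M[4]=23
after SUB r5, r5, r4: r5=(-20)-23=-43
after ADD r0, r0, #4: r0=4+4=8
after ADD r3, r3, #2: r3=3+2=5
CMP r3, #11  (cmp 5,11)
BNE L0: taken
after LDR r4, [r0]: r4=M[8]=10
after SUB r5, r5, r4: r5=(-43)-10=-53
after ADD r0, r0, #4: r0=8+4=12
after ADD r3, r3, #2: r3=5+2=7
CMP r3, #11  (cmp 7,11)
BNE L0: taken
after LDR r4, [r0]: r4=M[12]=7
after SUB r5, r5, r4: r5=(-53)-7=-60
after ADD r0, r0, #4: r0=12+4=16
after ADD r3, r3, #2: r3=7+2=9
CMP r3, #11  (cmp 9,11)
BNE L0: taken
after LDR r4, [r0]: r4=M[16]=23
after SUB r5, r5, r4: r5=(-60)-23=-83
after ADD r0, r0, #4: r0=16+4=20
after ADD r3, r3, #2: r3=9+2=11
CMP r3, #11  (cmp 11,11)
BNE L0: not taken
after AND r5, r4, r4: r5=23&23=23
STR r4, [4] → M[4]=23
halt.

20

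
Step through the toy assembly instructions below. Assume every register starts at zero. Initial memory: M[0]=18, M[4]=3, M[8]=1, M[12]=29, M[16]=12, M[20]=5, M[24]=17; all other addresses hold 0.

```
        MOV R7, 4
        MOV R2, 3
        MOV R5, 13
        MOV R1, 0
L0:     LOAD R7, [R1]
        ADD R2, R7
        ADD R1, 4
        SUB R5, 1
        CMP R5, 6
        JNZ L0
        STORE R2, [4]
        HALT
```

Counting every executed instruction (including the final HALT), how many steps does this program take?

48

after MOV R7, 4: R7=4
after MOV R2, 3: R2=3
after MOV R5, 13: R5=13
after MOV R1, 0: R1=0
after LOAD R7, [R1]: R7=M[0]=18
after ADD R2, R7: R2=3+18=21
after ADD R1, 4: R1=0+4=4
after SUB R5, 1: R5=13-1=12
CMP R5, 6  (cmp 12,6)
JNZ L0: taken
after LOAD R7, [R1]: R7=M[4]=3
after ADD R2, R7: R2=21+3=24
after ADD R1, 4: R1=4+4=8
after SUB R5, 1: R5=12-1=11
CMP R5, 6  (cmp 11,6)
JNZ L0: taken
after LOAD R7, [R1]: R7=M[8]=1
after ADD R2, R7: R2=24+1=25
after ADD R1, 4: R1=8+4=12
after SUB R5, 1: R5=11-1=10
CMP R5, 6  (cmp 10,6)
JNZ L0: taken
after LOAD R7, [R1]: R7=M[12]=29
after ADD R2, R7: R2=25+29=54
after ADD R1, 4: R1=12+4=16
after SUB R5, 1: R5=10-1=9
CMP R5, 6  (cmp 9,6)
JNZ L0: taken
after LOAD R7, [R1]: R7=M[16]=12
after ADD R2, R7: R2=54+12=66
after ADD R1, 4: R1=16+4=20
after SUB R5, 1: R5=9-1=8
CMP R5, 6  (cmp 8,6)
JNZ L0: taken
after LOAD R7, [R1]: R7=M[20]=5
after ADD R2, R7: R2=66+5=71
after ADD R1, 4: R1=20+4=24
after SUB R5, 1: R5=8-1=7
CMP R5, 6  (cmp 7,6)
JNZ L0: taken
after LOAD R7, [R1]: R7=M[24]=17
after ADD R2, R7: R2=71+17=88
after ADD R1, 4: R1=24+4=28
after SUB R5, 1: R5=7-1=6
CMP R5, 6  (cmp 6,6)
JNZ L0: not taken
STORE R2, [4] → M[4]=88
halt.
Total executed instructions: 48.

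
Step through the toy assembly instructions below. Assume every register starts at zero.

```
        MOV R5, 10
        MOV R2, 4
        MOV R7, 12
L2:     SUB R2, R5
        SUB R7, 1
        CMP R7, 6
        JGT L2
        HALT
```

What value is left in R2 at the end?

MOV R5, 10 → R5=10
MOV R2, 4 → R2=4
MOV R7, 12 → R7=12
SUB R2, R5 → R2=4-10=-6
SUB R7, 1 → R7=12-1=11
CMP R7, 6  (cmp 11,6)
JGT L2: taken
SUB R2, R5 → R2=(-6)-10=-16
SUB R7, 1 → R7=11-1=10
CMP R7, 6  (cmp 10,6)
JGT L2: taken
SUB R2, R5 → R2=(-16)-10=-26
SUB R7, 1 → R7=10-1=9
CMP R7, 6  (cmp 9,6)
JGT L2: taken
SUB R2, R5 → R2=(-26)-10=-36
SUB R7, 1 → R7=9-1=8
CMP R7, 6  (cmp 8,6)
JGT L2: taken
SUB R2, R5 → R2=(-36)-10=-46
SUB R7, 1 → R7=8-1=7
CMP R7, 6  (cmp 7,6)
JGT L2: taken
SUB R2, R5 → R2=(-46)-10=-56
SUB R7, 1 → R7=7-1=6
CMP R7, 6  (cmp 6,6)
JGT L2: not taken
halt.

-56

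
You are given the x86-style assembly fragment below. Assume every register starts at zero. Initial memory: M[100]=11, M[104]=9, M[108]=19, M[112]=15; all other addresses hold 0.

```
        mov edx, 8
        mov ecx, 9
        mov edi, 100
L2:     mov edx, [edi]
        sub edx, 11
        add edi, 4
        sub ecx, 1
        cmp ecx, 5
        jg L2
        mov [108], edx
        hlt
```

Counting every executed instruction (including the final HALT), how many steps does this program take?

29

after mov edx, 8: edx=8
after mov ecx, 9: ecx=9
after mov edi, 100: edi=100
after mov edx, [edi]: edx=M[100]=11
after sub edx, 11: edx=11-11=0
after add edi, 4: edi=100+4=104
after sub ecx, 1: ecx=9-1=8
cmp ecx, 5  (cmp 8,5)
jg L2: taken
after mov edx, [edi]: edx=M[104]=9
after sub edx, 11: edx=9-11=-2
after add edi, 4: edi=104+4=108
after sub ecx, 1: ecx=8-1=7
cmp ecx, 5  (cmp 7,5)
jg L2: taken
after mov edx, [edi]: edx=M[108]=19
after sub edx, 11: edx=19-11=8
after add edi, 4: edi=108+4=112
after sub ecx, 1: ecx=7-1=6
cmp ecx, 5  (cmp 6,5)
jg L2: taken
after mov edx, [edi]: edx=M[112]=15
after sub edx, 11: edx=15-11=4
after add edi, 4: edi=112+4=116
after sub ecx, 1: ecx=6-1=5
cmp ecx, 5  (cmp 5,5)
jg L2: not taken
mov [108], edx → M[108]=4
halt.
Total executed instructions: 29.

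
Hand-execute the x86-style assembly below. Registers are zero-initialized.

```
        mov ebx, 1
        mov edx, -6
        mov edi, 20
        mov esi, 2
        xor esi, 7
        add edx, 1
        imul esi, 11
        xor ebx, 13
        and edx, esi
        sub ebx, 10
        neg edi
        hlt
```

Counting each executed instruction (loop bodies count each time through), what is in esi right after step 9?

mov ebx, 1 → ebx=1
mov edx, -6 → edx=-6
mov edi, 20 → edi=20
mov esi, 2 → esi=2
xor esi, 7 → esi=2^7=5
add edx, 1 → edx=(-6)+1=-5
imul esi, 11 → esi=5*11=55
xor ebx, 13 → ebx=1^13=12
and edx, esi → edx=(-5)&55=51
After step 9: esi = 55.

55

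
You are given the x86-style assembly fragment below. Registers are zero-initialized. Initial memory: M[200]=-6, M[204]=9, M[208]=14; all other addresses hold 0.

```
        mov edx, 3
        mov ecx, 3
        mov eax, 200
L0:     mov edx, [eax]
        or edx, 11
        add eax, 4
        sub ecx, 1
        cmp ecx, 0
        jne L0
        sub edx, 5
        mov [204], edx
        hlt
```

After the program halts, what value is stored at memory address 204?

10

after mov edx, 3: edx=3
after mov ecx, 3: ecx=3
after mov eax, 200: eax=200
after mov edx, [eax]: edx=M[200]=-6
after or edx, 11: edx=(-6)|11=-5
after add eax, 4: eax=200+4=204
after sub ecx, 1: ecx=3-1=2
cmp ecx, 0  (cmp 2,0)
jne L0: taken
after mov edx, [eax]: edx=M[204]=9
after or edx, 11: edx=9|11=11
after add eax, 4: eax=204+4=208
after sub ecx, 1: ecx=2-1=1
cmp ecx, 0  (cmp 1,0)
jne L0: taken
after mov edx, [eax]: edx=M[208]=14
after or edx, 11: edx=14|11=15
after add eax, 4: eax=208+4=212
after sub ecx, 1: ecx=1-1=0
cmp ecx, 0  (cmp 0,0)
jne L0: not taken
after sub edx, 5: edx=15-5=10
mov [204], edx → M[204]=10
halt.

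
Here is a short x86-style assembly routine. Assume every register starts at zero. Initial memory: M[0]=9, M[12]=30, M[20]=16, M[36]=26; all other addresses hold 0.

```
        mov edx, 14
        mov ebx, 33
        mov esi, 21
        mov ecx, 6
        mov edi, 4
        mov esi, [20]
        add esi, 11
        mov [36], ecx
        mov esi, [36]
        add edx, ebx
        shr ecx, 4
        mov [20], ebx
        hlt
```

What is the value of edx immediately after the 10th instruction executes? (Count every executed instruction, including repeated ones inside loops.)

47

edx=14
ebx=33
esi=21
ecx=6
edi=4
esi=M[20]=16
esi=16+11=27
mov [36], ecx → M[36]=6
esi=M[36]=6
edx=14+33=47
After step 10: edx = 47.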